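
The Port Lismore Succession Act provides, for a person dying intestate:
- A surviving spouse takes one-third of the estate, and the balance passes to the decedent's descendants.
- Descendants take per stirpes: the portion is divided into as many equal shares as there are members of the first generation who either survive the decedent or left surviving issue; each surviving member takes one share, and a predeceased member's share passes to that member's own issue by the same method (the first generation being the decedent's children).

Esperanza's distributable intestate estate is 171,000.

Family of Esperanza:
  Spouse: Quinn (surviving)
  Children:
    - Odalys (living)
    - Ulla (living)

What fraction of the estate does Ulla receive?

Quinn takes one-third of 171,000 = 57,000. The remaining 114,000 passes to the descendants.
The descendants' portion (114,000) is divided into 2 shares of 57,000: Odalys and Ulla each take 57,000.

Ulla receives 1/3 of the estate.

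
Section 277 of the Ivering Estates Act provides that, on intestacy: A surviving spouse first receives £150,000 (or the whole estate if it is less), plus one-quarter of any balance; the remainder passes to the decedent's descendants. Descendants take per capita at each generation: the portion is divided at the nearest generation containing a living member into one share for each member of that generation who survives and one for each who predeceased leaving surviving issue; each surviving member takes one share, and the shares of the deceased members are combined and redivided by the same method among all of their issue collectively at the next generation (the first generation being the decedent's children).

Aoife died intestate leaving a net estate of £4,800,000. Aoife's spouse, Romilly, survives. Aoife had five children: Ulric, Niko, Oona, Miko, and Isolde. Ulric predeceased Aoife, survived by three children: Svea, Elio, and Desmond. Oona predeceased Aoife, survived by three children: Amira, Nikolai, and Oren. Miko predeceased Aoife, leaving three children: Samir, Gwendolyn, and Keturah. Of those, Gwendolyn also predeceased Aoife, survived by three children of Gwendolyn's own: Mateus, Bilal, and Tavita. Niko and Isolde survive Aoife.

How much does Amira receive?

Romilly first takes £150,000, leaving a balance of £4,650,000. Romilly then takes one-quarter of the balance (£1,162,500), for a total of £1,312,500. The remaining £3,487,500 passes to the descendants.
The descendants' portion (£3,487,500) is divided at the children's generation into 5 shares of £697,500. Niko and Isolde each take £697,500. The 3 shares of the deceased (Ulric, Oona, and Miko) are combined into a pool of £2,092,500.
That pool (£2,092,500) is divided at the grandchildren's generation into 9 shares of £232,500. Svea, Elio, Desmond, Amira, Nikolai, Oren, Samir, and Keturah each take £232,500. The remaining share for the deceased Gwendolyn (£232,500) is carried to the next generation.
That pool (£232,500) is divided at the great-grandchildren's generation equally among Mateus, Bilal, and Tavita: £77,500 each.

Amira receives £232,500.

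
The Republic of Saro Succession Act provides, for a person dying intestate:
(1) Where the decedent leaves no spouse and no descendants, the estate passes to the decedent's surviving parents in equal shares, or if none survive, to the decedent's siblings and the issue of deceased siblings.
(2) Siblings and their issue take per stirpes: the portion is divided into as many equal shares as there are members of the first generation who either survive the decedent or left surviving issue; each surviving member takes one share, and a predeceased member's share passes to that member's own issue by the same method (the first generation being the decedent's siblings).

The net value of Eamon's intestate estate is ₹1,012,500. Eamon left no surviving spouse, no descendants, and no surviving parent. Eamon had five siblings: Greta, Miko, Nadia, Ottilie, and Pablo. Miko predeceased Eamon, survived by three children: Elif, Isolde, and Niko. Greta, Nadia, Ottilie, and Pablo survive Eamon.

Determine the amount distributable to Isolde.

Isolde receives ₹67,500.

The entire ₹1,012,500 passes to the siblings and their issue.
That amount (₹1,012,500) is divided into 5 shares of ₹202,500: Greta, Nadia, Ottilie, and Pablo each take ₹202,500; Miko's ₹202,500 share passes to Miko's issue.
Miko's share (₹202,500) is divided into 3 shares of ₹67,500: Elif, Isolde, and Niko each take ₹67,500.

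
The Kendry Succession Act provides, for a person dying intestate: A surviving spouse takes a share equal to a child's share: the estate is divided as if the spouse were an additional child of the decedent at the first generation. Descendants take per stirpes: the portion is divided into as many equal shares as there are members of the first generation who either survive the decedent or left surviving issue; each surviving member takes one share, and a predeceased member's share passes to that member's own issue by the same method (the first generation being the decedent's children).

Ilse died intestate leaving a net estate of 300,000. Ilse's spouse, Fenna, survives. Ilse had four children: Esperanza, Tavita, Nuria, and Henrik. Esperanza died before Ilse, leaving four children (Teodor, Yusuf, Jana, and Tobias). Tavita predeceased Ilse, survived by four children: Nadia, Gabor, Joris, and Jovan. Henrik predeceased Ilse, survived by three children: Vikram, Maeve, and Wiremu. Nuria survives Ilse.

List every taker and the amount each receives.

The spouse counts as an additional share at the children's level, so there are 5 primary shares of 60,000. Fenna takes one such share (60,000).
The children's combined portion (240,000) is divided into 4 shares of 60,000: Nuria takes 60,000; Esperanza's 60,000 share passes to Esperanza's issue; Tavita's 60,000 share passes to Tavita's issue; Henrik's 60,000 share passes to Henrik's issue.
Esperanza's share (60,000) is divided into 4 shares of 15,000: Teodor, Yusuf, Jana, and Tobias each take 15,000.
Tavita's share (60,000) is divided into 4 shares of 15,000: Nadia, Gabor, Joris, and Jovan each take 15,000.
Henrik's share (60,000) is divided into 3 shares of 20,000: Vikram, Maeve, and Wiremu each take 20,000.

Fenna: 60,000; Teodor: 15,000; Yusuf: 15,000; Jana: 15,000; Tobias: 15,000; Nadia: 15,000; Gabor: 15,000; Joris: 15,000; Jovan: 15,000; Nuria: 60,000; Vikram: 20,000; Maeve: 20,000; Wiremu: 20,000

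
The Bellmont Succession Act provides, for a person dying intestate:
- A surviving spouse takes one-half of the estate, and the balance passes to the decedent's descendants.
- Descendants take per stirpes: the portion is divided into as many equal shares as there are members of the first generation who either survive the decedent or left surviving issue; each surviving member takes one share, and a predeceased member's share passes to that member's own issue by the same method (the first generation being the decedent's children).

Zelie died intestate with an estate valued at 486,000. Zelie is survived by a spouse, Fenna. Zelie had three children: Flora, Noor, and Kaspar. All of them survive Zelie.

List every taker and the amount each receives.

Fenna: 243,000; Flora: 81,000; Noor: 81,000; Kaspar: 81,000

Fenna takes one-half of 486,000 = 243,000. The remaining 243,000 passes to the descendants.
The descendants' portion (243,000) is divided into 3 shares of 81,000: Flora, Noor, and Kaspar each take 81,000.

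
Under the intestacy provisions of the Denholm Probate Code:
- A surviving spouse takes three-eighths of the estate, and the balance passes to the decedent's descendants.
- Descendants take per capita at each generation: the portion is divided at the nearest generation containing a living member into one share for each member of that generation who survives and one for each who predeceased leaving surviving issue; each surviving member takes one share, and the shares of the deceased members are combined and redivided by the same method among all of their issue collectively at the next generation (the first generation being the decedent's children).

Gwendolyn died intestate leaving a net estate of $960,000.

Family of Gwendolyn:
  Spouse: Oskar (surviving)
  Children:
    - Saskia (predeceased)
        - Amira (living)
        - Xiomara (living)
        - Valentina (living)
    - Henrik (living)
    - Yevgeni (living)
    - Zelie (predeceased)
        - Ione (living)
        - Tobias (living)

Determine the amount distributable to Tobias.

Tobias receives $60,000.

Oskar takes three-eighths of $960,000 = $360,000. The remaining $600,000 passes to the descendants.
The descendants' portion ($600,000) is divided at the children's generation into 4 shares of $150,000. Henrik and Yevgeni each take $150,000. The 2 shares of the deceased (Saskia and Zelie) are combined into a pool of $300,000.
That pool ($300,000) is divided at the grandchildren's generation equally among Amira, Xiomara, Valentina, Ione, and Tobias: $60,000 each.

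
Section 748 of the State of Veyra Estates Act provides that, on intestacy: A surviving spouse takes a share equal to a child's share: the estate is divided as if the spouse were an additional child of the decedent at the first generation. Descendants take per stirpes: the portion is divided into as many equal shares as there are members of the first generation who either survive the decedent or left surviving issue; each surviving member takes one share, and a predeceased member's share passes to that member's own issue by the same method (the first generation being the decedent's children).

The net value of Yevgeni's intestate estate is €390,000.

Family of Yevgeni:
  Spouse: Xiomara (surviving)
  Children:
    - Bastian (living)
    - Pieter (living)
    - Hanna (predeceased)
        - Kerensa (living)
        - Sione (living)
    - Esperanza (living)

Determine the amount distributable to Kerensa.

The spouse counts as an additional share at the children's level, so there are 5 primary shares of €78,000. Xiomara takes one such share (€78,000).
The children's combined portion (€312,000) is divided into 4 shares of €78,000: Bastian, Pieter, and Esperanza each take €78,000; Hanna's €78,000 share passes to Hanna's issue.
Hanna's share (€78,000) is divided into 2 shares of €39,000: Kerensa and Sione each take €39,000.

Kerensa receives €39,000.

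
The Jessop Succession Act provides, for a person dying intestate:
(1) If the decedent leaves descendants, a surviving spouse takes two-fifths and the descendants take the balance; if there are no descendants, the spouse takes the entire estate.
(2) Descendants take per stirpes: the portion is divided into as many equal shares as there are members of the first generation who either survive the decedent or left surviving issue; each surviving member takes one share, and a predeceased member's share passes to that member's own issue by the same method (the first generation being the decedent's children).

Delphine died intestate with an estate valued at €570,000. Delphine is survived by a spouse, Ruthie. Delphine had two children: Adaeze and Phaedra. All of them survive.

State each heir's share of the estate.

Ruthie: €228,000; Adaeze: €171,000; Phaedra: €171,000

Ruthie takes two-fifths of €570,000 = €228,000. The remaining €342,000 passes to the descendants.
The descendants' portion (€342,000) is divided into 2 shares of €171,000: Adaeze and Phaedra each take €171,000.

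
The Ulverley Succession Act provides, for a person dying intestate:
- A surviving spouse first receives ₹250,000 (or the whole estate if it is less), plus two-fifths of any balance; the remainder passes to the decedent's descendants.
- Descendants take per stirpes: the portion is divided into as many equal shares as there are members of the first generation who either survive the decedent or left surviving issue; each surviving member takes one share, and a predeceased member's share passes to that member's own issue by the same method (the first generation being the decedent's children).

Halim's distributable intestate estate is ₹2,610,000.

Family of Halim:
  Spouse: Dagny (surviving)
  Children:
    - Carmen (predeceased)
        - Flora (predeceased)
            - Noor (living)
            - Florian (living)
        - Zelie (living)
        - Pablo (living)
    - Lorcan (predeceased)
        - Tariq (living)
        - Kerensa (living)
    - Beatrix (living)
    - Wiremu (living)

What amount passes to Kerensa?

Kerensa receives ₹177,000.

Dagny first takes ₹250,000, leaving a balance of ₹2,360,000. Dagny then takes two-fifths of the balance (₹944,000), for a total of ₹1,194,000. The remaining ₹1,416,000 passes to the descendants.
The descendants' portion (₹1,416,000) is divided into 4 shares of ₹354,000: Beatrix and Wiremu each take ₹354,000; Carmen's ₹354,000 share passes to Carmen's issue; Lorcan's ₹354,000 share passes to Lorcan's issue.
Carmen's share (₹354,000) is divided into 3 shares of ₹118,000: Zelie and Pablo each take ₹118,000; Flora's ₹118,000 share passes to Flora's issue.
Flora's share (₹118,000) is divided into 2 shares of ₹59,000: Noor and Florian each take ₹59,000.
Lorcan's share (₹354,000) is divided into 2 shares of ₹177,000: Tariq and Kerensa each take ₹177,000.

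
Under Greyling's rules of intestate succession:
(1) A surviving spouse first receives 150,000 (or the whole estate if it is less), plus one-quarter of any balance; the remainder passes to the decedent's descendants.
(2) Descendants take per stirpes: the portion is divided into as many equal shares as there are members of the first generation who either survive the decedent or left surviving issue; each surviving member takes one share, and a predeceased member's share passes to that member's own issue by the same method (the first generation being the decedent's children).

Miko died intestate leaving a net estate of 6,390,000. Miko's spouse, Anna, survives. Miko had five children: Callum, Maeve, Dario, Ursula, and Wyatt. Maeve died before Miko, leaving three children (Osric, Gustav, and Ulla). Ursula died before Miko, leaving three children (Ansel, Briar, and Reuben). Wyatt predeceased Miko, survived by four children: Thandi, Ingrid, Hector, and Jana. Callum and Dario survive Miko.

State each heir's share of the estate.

Anna: 1,710,000; Callum: 936,000; Osric: 312,000; Gustav: 312,000; Ulla: 312,000; Dario: 936,000; Ansel: 312,000; Briar: 312,000; Reuben: 312,000; Thandi: 234,000; Ingrid: 234,000; Hector: 234,000; Jana: 234,000

Anna first takes 150,000, leaving a balance of 6,240,000. Anna then takes one-quarter of the balance (1,560,000), for a total of 1,710,000. The remaining 4,680,000 passes to the descendants.
The descendants' portion (4,680,000) is divided into 5 shares of 936,000: Callum and Dario each take 936,000; Maeve's 936,000 share passes to Maeve's issue; Ursula's 936,000 share passes to Ursula's issue; Wyatt's 936,000 share passes to Wyatt's issue.
Maeve's share (936,000) is divided into 3 shares of 312,000: Osric, Gustav, and Ulla each take 312,000.
Ursula's share (936,000) is divided into 3 shares of 312,000: Ansel, Briar, and Reuben each take 312,000.
Wyatt's share (936,000) is divided into 4 shares of 234,000: Thandi, Ingrid, Hector, and Jana each take 234,000.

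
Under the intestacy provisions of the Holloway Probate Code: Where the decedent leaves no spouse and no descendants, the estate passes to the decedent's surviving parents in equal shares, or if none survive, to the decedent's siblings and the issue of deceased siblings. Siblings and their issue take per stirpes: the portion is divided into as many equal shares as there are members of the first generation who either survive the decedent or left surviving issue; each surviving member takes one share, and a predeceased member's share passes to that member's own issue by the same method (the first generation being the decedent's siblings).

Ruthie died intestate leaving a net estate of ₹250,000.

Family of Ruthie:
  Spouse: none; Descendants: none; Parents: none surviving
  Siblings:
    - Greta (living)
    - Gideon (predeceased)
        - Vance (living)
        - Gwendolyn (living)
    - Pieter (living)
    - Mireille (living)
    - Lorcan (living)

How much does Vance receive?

Vance receives ₹25,000.

The entire ₹250,000 passes to the siblings and their issue.
That amount (₹250,000) is divided into 5 shares of ₹50,000: Greta, Pieter, Mireille, and Lorcan each take ₹50,000; Gideon's ₹50,000 share passes to Gideon's issue.
Gideon's share (₹50,000) is divided into 2 shares of ₹25,000: Vance and Gwendolyn each take ₹25,000.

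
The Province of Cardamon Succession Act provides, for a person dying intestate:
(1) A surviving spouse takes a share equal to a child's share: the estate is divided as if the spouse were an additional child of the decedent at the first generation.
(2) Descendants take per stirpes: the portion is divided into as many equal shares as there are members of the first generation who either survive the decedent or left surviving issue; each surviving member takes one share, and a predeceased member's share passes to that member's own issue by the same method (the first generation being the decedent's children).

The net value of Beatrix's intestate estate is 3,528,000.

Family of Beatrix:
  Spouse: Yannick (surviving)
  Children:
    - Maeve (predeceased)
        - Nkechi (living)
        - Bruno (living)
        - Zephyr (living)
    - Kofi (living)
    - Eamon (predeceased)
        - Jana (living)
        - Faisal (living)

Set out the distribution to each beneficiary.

The spouse counts as an additional share at the children's level, so there are 4 primary shares of 882,000. Yannick takes one such share (882,000).
The children's combined portion (2,646,000) is divided into 3 shares of 882,000: Kofi takes 882,000; Maeve's 882,000 share passes to Maeve's issue; Eamon's 882,000 share passes to Eamon's issue.
Maeve's share (882,000) is divided into 3 shares of 294,000: Nkechi, Bruno, and Zephyr each take 294,000.
Eamon's share (882,000) is divided into 2 shares of 441,000: Jana and Faisal each take 441,000.

Yannick: 882,000; Nkechi: 294,000; Bruno: 294,000; Zephyr: 294,000; Kofi: 882,000; Jana: 441,000; Faisal: 441,000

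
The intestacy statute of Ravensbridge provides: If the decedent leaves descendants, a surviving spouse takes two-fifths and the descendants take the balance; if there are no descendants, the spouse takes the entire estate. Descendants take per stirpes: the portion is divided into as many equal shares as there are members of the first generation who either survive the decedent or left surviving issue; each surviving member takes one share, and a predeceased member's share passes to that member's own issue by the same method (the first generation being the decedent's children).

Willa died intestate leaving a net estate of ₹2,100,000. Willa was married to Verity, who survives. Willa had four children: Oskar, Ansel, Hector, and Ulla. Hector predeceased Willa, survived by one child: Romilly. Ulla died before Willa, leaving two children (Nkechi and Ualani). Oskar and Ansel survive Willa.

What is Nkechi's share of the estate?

Verity takes two-fifths of ₹2,100,000 = ₹840,000. The remaining ₹1,260,000 passes to the descendants.
The descendants' portion (₹1,260,000) is divided into 4 shares of ₹315,000: Oskar and Ansel each take ₹315,000; Hector's ₹315,000 share passes to Hector's issue; Ulla's ₹315,000 share passes to Ulla's issue.
Hector's share (₹315,000) passes entirely to Romilly.
Ulla's share (₹315,000) is divided into 2 shares of ₹157,500: Nkechi and Ualani each take ₹157,500.

Nkechi receives ₹157,500.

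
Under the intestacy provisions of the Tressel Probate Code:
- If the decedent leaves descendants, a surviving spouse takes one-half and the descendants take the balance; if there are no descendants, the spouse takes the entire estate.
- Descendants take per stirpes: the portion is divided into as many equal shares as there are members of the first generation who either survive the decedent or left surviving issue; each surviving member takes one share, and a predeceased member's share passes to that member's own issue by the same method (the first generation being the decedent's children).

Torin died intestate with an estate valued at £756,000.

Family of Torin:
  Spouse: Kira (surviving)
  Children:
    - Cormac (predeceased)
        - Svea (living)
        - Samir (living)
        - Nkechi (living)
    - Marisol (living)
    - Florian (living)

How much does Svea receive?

Svea receives £42,000.

Kira takes one-half of £756,000 = £378,000. The remaining £378,000 passes to the descendants.
The descendants' portion (£378,000) is divided into 3 shares of £126,000: Marisol and Florian each take £126,000; Cormac's £126,000 share passes to Cormac's issue.
Cormac's share (£126,000) is divided into 3 shares of £42,000: Svea, Samir, and Nkechi each take £42,000.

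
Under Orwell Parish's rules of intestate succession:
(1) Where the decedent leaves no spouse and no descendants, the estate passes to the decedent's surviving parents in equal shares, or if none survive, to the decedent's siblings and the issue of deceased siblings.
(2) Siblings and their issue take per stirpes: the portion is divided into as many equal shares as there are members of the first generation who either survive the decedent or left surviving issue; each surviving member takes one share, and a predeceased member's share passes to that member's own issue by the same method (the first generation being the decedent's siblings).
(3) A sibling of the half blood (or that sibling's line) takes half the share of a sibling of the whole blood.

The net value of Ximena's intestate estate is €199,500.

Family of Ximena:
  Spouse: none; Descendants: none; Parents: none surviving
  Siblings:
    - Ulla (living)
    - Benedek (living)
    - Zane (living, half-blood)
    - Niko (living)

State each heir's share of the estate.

The entire €199,500 passes to the siblings and their issue.
Counting each half-blood sibling's line as half a unit, there are 7/2 units in €199,500, so one unit is €57,000. Whole-blood lines (Ulla, Benedek, and Niko) take €57,000 each; half-blood lines (Zane) take €28,500 each.

Ulla: €57,000; Benedek: €57,000; Zane: €28,500; Niko: €57,000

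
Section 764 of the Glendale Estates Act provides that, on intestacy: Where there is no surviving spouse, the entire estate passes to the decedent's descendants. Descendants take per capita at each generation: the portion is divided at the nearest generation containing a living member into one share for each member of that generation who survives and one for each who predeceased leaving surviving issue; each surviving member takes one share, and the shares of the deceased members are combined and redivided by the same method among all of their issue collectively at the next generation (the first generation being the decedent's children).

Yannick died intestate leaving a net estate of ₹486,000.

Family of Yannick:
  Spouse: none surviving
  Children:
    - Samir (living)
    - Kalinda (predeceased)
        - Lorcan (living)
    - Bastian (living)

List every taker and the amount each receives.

Samir: ₹162,000; Lorcan: ₹162,000; Bastian: ₹162,000

The entire ₹486,000 passes to the descendants.
That amount (₹486,000) is divided at the children's generation into 3 shares of ₹162,000. Samir and Bastian each take ₹162,000. The remaining share for the deceased Kalinda (₹162,000) is carried to the next generation.
That pool (₹162,000) passes entirely to Lorcan, the sole taker at the grandchildren's generation.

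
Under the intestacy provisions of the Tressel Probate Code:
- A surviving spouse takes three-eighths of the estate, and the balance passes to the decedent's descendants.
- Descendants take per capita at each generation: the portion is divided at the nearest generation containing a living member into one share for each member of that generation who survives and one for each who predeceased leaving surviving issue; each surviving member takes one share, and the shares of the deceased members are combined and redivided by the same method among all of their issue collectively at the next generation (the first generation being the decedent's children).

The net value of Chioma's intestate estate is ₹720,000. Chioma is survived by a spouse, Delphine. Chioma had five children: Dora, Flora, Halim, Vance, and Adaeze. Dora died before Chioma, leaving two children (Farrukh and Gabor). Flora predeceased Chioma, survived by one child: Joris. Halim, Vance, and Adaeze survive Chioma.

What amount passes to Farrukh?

Farrukh receives ₹60,000.

Delphine takes three-eighths of ₹720,000 = ₹270,000. The remaining ₹450,000 passes to the descendants.
The descendants' portion (₹450,000) is divided at the children's generation into 5 shares of ₹90,000. Halim, Vance, and Adaeze each take ₹90,000. The 2 shares of the deceased (Dora and Flora) are combined into a pool of ₹180,000.
That pool (₹180,000) is divided at the grandchildren's generation equally among Farrukh, Gabor, and Joris: ₹60,000 each.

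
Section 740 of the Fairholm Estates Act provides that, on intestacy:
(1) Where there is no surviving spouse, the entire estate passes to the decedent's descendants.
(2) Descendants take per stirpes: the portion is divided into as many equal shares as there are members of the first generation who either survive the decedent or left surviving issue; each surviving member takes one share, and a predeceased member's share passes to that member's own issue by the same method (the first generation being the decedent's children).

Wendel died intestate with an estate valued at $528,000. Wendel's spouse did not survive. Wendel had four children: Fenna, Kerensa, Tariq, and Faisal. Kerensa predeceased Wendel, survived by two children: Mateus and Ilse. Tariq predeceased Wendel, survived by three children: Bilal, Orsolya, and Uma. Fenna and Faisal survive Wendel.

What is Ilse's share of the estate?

Ilse receives $66,000.

The entire $528,000 passes to the descendants.
That amount ($528,000) is divided into 4 shares of $132,000: Fenna and Faisal each take $132,000; Kerensa's $132,000 share passes to Kerensa's issue; Tariq's $132,000 share passes to Tariq's issue.
Kerensa's share ($132,000) is divided into 2 shares of $66,000: Mateus and Ilse each take $66,000.
Tariq's share ($132,000) is divided into 3 shares of $44,000: Bilal, Orsolya, and Uma each take $44,000.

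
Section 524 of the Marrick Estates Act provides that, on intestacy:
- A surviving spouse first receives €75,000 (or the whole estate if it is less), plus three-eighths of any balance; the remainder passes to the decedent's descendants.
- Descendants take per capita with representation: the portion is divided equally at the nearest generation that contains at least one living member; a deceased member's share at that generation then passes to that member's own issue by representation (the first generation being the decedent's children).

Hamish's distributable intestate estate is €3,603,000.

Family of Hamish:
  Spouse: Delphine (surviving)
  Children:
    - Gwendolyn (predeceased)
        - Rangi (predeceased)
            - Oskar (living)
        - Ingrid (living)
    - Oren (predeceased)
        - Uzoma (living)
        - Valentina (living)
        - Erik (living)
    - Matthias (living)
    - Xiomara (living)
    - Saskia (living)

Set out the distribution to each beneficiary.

Delphine first takes €75,000, leaving a balance of €3,528,000. Delphine then takes three-eighths of the balance (€1,323,000), for a total of €1,398,000. The remaining €2,205,000 passes to the descendants.
The descendants' portion (€2,205,000) is divided into 5 shares of €441,000: Matthias, Xiomara, and Saskia each take €441,000; Gwendolyn's €441,000 share passes to Gwendolyn's issue; Oren's €441,000 share passes to Oren's issue.
Gwendolyn's share (€441,000) is divided into 2 shares of €220,500: Ingrid takes €220,500; Rangi's €220,500 share passes to Rangi's issue.
Rangi's share (€220,500) passes entirely to Oskar.
Oren's share (€441,000) is divided into 3 shares of €147,000: Uzoma, Valentina, and Erik each take €147,000.

Delphine: €1,398,000; Oskar: €220,500; Ingrid: €220,500; Uzoma: €147,000; Valentina: €147,000; Erik: €147,000; Matthias: €441,000; Xiomara: €441,000; Saskia: €441,000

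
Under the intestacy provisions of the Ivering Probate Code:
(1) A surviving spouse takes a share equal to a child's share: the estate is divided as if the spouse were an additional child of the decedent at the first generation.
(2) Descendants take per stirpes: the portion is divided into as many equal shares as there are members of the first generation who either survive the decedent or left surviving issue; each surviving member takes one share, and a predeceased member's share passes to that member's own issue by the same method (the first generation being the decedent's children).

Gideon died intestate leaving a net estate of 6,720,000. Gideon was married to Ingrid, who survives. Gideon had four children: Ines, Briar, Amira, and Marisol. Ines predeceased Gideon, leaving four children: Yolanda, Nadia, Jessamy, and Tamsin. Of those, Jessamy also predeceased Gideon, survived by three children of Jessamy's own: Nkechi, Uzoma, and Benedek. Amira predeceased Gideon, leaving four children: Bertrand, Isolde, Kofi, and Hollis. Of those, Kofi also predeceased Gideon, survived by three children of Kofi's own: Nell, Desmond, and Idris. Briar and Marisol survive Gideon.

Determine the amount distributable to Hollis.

The spouse counts as an additional share at the children's level, so there are 5 primary shares of 1,344,000. Ingrid takes one such share (1,344,000).
The children's combined portion (5,376,000) is divided into 4 shares of 1,344,000: Briar and Marisol each take 1,344,000; Ines's 1,344,000 share passes to Ines's issue; Amira's 1,344,000 share passes to Amira's issue.
Ines's share (1,344,000) is divided into 4 shares of 336,000: Yolanda, Nadia, and Tamsin each take 336,000; Jessamy's 336,000 share passes to Jessamy's issue.
Jessamy's share (336,000) is divided into 3 shares of 112,000: Nkechi, Uzoma, and Benedek each take 112,000.
Amira's share (1,344,000) is divided into 4 shares of 336,000: Bertrand, Isolde, and Hollis each take 336,000; Kofi's 336,000 share passes to Kofi's issue.
Kofi's share (336,000) is divided into 3 shares of 112,000: Nell, Desmond, and Idris each take 112,000.

Hollis receives 336,000.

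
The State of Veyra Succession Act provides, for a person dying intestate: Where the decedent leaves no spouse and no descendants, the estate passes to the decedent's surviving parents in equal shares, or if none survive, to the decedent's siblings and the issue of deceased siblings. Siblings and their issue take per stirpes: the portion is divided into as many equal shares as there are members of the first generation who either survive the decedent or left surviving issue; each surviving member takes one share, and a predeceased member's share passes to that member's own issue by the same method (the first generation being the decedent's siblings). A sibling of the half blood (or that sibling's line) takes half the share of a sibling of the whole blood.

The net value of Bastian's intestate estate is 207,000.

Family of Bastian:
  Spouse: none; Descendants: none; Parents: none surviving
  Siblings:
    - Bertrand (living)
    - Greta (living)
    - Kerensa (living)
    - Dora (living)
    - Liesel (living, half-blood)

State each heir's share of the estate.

The entire 207,000 passes to the siblings and their issue.
Counting each half-blood sibling's line as half a unit, there are 9/2 units in 207,000, so one unit is 46,000. Whole-blood lines (Bertrand, Greta, Kerensa, and Dora) take 46,000 each; half-blood lines (Liesel) take 23,000 each.

Bertrand: 46,000; Greta: 46,000; Kerensa: 46,000; Dora: 46,000; Liesel: 23,000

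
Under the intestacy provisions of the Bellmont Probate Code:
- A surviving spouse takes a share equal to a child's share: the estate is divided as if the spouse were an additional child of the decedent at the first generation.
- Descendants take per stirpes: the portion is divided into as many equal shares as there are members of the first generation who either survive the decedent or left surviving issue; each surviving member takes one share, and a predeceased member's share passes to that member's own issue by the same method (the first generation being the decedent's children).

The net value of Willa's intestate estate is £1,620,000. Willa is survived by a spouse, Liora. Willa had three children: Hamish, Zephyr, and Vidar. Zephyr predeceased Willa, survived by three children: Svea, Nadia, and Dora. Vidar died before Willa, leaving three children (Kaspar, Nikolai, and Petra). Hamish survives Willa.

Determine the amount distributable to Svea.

Svea receives £135,000.

The spouse counts as an additional share at the children's level, so there are 4 primary shares of £405,000. Liora takes one such share (£405,000).
The children's combined portion (£1,215,000) is divided into 3 shares of £405,000: Hamish takes £405,000; Zephyr's £405,000 share passes to Zephyr's issue; Vidar's £405,000 share passes to Vidar's issue.
Zephyr's share (£405,000) is divided into 3 shares of £135,000: Svea, Nadia, and Dora each take £135,000.
Vidar's share (£405,000) is divided into 3 shares of £135,000: Kaspar, Nikolai, and Petra each take £135,000.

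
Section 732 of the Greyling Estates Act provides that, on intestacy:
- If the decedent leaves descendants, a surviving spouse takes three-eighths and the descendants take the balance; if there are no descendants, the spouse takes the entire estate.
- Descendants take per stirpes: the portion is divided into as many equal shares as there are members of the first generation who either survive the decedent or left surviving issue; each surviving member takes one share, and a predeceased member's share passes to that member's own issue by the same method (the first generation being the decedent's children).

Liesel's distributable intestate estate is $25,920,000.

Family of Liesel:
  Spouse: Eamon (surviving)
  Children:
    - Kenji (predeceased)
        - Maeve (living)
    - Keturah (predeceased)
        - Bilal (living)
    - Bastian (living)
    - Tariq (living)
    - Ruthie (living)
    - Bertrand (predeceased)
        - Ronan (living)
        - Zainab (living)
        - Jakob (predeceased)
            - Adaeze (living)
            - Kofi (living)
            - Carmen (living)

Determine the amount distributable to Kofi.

Kofi receives $300,000.

Eamon takes three-eighths of $25,920,000 = $9,720,000. The remaining $16,200,000 passes to the descendants.
The descendants' portion ($16,200,000) is divided into 6 shares of $2,700,000: Bastian, Tariq, and Ruthie each take $2,700,000; Kenji's $2,700,000 share passes to Kenji's issue; Keturah's $2,700,000 share passes to Keturah's issue; Bertrand's $2,700,000 share passes to Bertrand's issue.
Kenji's share ($2,700,000) passes entirely to Maeve.
Keturah's share ($2,700,000) passes entirely to Bilal.
Bertrand's share ($2,700,000) is divided into 3 shares of $900,000: Ronan and Zainab each take $900,000; Jakob's $900,000 share passes to Jakob's issue.
Jakob's share ($900,000) is divided into 3 shares of $300,000: Adaeze, Kofi, and Carmen each take $300,000.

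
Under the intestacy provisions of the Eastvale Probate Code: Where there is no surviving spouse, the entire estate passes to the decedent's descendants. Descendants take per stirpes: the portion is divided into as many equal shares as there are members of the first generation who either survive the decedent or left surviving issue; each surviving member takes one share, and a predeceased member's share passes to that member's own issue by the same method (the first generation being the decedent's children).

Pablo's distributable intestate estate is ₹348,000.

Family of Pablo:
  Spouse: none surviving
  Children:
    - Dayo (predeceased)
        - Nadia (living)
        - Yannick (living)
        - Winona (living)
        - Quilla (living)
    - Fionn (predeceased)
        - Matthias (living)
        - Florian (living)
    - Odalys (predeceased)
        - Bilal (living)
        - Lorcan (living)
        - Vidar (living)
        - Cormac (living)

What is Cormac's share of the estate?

The entire ₹348,000 passes to the descendants.
That amount (₹348,000) is divided into 3 shares of ₹116,000: Dayo's ₹116,000 share passes to Dayo's issue; Fionn's ₹116,000 share passes to Fionn's issue; Odalys's ₹116,000 share passes to Odalys's issue.
Dayo's share (₹116,000) is divided into 4 shares of ₹29,000: Nadia, Yannick, Winona, and Quilla each take ₹29,000.
Fionn's share (₹116,000) is divided into 2 shares of ₹58,000: Matthias and Florian each take ₹58,000.
Odalys's share (₹116,000) is divided into 4 shares of ₹29,000: Bilal, Lorcan, Vidar, and Cormac each take ₹29,000.

Cormac receives ₹29,000.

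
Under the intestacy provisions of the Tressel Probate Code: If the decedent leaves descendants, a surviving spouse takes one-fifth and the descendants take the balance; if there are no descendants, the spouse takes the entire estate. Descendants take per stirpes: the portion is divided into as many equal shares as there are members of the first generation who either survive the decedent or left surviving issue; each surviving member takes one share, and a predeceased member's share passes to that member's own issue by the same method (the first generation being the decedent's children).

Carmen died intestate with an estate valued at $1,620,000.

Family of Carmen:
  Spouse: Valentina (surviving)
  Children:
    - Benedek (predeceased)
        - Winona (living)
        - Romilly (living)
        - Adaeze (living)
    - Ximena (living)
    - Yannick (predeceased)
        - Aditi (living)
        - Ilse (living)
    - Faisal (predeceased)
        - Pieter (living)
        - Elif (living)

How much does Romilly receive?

Romilly receives $108,000.

Valentina takes one-fifth of $1,620,000 = $324,000. The remaining $1,296,000 passes to the descendants.
The descendants' portion ($1,296,000) is divided into 4 shares of $324,000: Ximena takes $324,000; Benedek's $324,000 share passes to Benedek's issue; Yannick's $324,000 share passes to Yannick's issue; Faisal's $324,000 share passes to Faisal's issue.
Benedek's share ($324,000) is divided into 3 shares of $108,000: Winona, Romilly, and Adaeze each take $108,000.
Yannick's share ($324,000) is divided into 2 shares of $162,000: Aditi and Ilse each take $162,000.
Faisal's share ($324,000) is divided into 2 shares of $162,000: Pieter and Elif each take $162,000.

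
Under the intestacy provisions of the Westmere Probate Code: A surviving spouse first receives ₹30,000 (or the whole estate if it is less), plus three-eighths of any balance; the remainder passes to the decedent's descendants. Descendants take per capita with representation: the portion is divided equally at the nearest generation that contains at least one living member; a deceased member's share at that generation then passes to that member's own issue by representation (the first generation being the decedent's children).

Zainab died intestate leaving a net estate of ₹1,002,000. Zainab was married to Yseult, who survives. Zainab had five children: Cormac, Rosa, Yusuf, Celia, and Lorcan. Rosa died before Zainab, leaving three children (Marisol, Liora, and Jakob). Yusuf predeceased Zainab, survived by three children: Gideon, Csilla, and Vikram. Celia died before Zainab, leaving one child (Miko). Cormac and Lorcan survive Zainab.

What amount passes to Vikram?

Yseult first takes ₹30,000, leaving a balance of ₹972,000. Yseult then takes three-eighths of the balance (₹364,500), for a total of ₹394,500. The remaining ₹607,500 passes to the descendants.
The descendants' portion (₹607,500) is divided into 5 shares of ₹121,500: Cormac and Lorcan each take ₹121,500; Rosa's ₹121,500 share passes to Rosa's issue; Yusuf's ₹121,500 share passes to Yusuf's issue; Celia's ₹121,500 share passes to Celia's issue.
Rosa's share (₹121,500) is divided into 3 shares of ₹40,500: Marisol, Liora, and Jakob each take ₹40,500.
Yusuf's share (₹121,500) is divided into 3 shares of ₹40,500: Gideon, Csilla, and Vikram each take ₹40,500.
Celia's share (₹121,500) passes entirely to Miko.

Vikram receives ₹40,500.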